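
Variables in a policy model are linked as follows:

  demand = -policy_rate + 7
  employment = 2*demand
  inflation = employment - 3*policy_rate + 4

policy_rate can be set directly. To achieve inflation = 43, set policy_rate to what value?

policy_rate = -5

Substituting into the employment equation gives employment = -2*policy_rate + 14.
Substituting into the inflation equation gives inflation = -5*policy_rate + 18.
Solve -5*policy_rate + 18 = 43: policy_rate = (43 - 18) / -5 = -5.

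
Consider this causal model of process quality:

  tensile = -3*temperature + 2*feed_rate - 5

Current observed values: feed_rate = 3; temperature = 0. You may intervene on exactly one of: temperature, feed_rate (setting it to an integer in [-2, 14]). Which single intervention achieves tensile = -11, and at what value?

Intervening on temperature: with other inputs at their observed values, tensile = -3*temperature + 1. Solving for -11 gives temperature = 4, within [-2, 14].
Intervening on feed_rate: tensile = 2*feed_rate - 5. Reaching -11 requires feed_rate = -3, outside [-2, 14].

set temperature = 4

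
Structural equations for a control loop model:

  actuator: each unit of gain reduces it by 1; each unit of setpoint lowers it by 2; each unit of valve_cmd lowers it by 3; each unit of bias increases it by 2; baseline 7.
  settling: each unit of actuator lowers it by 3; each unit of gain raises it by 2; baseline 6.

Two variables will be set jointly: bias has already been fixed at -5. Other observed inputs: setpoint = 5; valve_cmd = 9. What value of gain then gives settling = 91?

gain = -7

With bias held at -5:
Substituting into the actuator equation gives actuator = -gain - 40.
settling becomes 5*gain + 126.
Solve 5*gain + 126 = 91: gain = (91 - 126) / 5 = -7.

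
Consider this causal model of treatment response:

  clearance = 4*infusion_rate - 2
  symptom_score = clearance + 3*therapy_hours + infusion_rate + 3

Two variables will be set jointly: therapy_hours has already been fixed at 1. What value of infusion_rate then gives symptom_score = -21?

infusion_rate = -5

With therapy_hours held at 1:
Substituting into the symptom_score equation gives symptom_score = 5*infusion_rate + 4.
Solve 5*infusion_rate + 4 = -21: infusion_rate = (-21 - 4) / 5 = -5.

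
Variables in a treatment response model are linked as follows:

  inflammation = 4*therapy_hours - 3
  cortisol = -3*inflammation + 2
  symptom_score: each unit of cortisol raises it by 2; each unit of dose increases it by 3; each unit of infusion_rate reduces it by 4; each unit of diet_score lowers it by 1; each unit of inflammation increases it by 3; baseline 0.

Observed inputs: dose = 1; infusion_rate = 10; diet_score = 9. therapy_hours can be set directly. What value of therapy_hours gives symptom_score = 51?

Substituting into the cortisol equation gives cortisol = -12*therapy_hours + 11.
Substituting into the symptom_score equation gives symptom_score = -12*therapy_hours - 33.
Solve -12*therapy_hours - 33 = 51: therapy_hours = (51 + 33) / -12 = -7.

therapy_hours = -7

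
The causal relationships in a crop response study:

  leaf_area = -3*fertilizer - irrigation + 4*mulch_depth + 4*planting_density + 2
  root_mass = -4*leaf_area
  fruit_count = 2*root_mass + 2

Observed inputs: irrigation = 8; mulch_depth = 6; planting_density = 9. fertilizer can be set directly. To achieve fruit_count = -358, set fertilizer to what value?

fertilizer = 3

Substituting into the leaf_area equation gives leaf_area = -3*fertilizer + 54.
Substituting into the root_mass equation gives root_mass = 12*fertilizer - 216.
Substituting into the fruit_count equation gives fruit_count = 24*fertilizer - 430.
Solve 24*fertilizer - 430 = -358: fertilizer = (-358 + 430) / 24 = 3.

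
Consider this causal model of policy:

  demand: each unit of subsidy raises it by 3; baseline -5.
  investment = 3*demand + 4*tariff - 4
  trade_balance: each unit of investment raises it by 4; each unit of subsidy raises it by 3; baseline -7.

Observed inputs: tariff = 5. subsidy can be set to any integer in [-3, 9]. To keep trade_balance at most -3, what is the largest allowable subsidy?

subsidy = 0

Substituting into the investment equation gives investment = 9*subsidy + 1.
Substituting into the trade_balance equation gives trade_balance = 39*subsidy - 3.
Require 39*subsidy - 3 ≤ -3, so subsidy ≤ 0.
The largest integer in [-3, 9] satisfying this is 0.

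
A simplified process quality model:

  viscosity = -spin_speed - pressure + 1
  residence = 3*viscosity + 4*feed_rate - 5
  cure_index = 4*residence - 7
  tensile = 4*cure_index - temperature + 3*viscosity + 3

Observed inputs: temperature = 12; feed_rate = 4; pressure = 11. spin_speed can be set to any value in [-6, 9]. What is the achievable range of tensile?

Substituting into the viscosity equation gives viscosity = -spin_speed - 10.
This gives residence = -3*spin_speed - 19.
Substituting into the cure_index equation gives cure_index = -12*spin_speed - 83.
Substituting into the tensile equation gives tensile = -51*spin_speed - 371.
Linear in spin_speed, so extremes are at the endpoints: spin_speed = -6 gives tensile = -65; spin_speed = 9 gives tensile = -830.

-830 to -65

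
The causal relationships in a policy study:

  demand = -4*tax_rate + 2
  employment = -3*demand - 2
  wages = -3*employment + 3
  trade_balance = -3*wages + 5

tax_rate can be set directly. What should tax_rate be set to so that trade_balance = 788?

tax_rate = 8

Substituting into the employment equation gives employment = 12*tax_rate - 8.
wages becomes -36*tax_rate + 27.
Substituting into the trade_balance equation gives trade_balance = 108*tax_rate - 76.
Solve 108*tax_rate - 76 = 788: tax_rate = (788 + 76) / 108 = 8.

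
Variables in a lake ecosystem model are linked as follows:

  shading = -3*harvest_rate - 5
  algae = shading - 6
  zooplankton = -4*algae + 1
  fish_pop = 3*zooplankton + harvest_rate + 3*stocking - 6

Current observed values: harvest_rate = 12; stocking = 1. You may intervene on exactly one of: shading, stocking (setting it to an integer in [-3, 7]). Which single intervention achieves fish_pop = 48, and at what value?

Intervening on shading: with other inputs at their observed values, fish_pop = -12*shading + 84. Solving for 48 gives shading = 3, within [-3, 7].
Intervening on stocking: fish_pop = 3*stocking + 573. Reaching 48 requires stocking = -175, outside [-3, 7].

set shading = 3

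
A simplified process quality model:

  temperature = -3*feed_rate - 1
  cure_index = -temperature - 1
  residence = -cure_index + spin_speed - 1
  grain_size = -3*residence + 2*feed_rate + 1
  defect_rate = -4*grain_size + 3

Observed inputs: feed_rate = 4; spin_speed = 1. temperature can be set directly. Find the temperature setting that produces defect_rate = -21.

Intervening on temperature fixes its value directly, overriding its dependence on feed_rate.
Substituting into the residence equation gives residence = temperature + 1.
Substituting into the grain_size equation gives grain_size = -3*temperature + 6.
Substituting into the defect_rate equation gives defect_rate = 12*temperature - 21.
Solve 12*temperature - 21 = -21: temperature = (-21 + 21) / 12 = 0.

temperature = 0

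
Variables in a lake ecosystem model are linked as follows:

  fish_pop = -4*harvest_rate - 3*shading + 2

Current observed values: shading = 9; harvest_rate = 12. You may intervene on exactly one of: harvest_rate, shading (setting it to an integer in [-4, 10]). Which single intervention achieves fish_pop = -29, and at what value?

Intervening on harvest_rate: with other inputs at their observed values, fish_pop = -4*harvest_rate - 25. Solving for -29 gives harvest_rate = 1, within [-4, 10].
Intervening on shading: fish_pop = -3*shading - 46. Reaching -29 requires shading = -17/3, not an integer.

set harvest_rate = 1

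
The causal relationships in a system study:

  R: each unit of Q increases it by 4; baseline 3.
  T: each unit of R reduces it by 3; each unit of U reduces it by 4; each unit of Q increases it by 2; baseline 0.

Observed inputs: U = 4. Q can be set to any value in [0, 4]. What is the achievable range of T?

-65 to -25

Substituting into the T equation gives T = -10*Q - 25.
Linear in Q, so extremes are at the endpoints: Q = 0 gives T = -25; Q = 4 gives T = -65.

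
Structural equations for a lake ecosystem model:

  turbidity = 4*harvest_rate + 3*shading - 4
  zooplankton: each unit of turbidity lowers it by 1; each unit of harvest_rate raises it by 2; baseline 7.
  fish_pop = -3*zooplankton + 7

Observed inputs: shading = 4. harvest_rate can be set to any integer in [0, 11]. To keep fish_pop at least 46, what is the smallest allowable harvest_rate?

Substituting into the turbidity equation gives turbidity = 4*harvest_rate + 8.
zooplankton becomes -2*harvest_rate - 1.
So fish_pop = 6*harvest_rate + 10.
Require 6*harvest_rate + 10 ≥ 46, so harvest_rate ≥ 6.
The smallest integer in [0, 11] satisfying this is 6.

harvest_rate = 6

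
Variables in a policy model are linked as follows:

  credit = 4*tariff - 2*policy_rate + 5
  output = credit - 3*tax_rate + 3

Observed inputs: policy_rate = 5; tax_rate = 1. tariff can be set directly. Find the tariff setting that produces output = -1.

Substituting into the credit equation gives credit = 4*tariff - 5.
Substituting into the output equation gives output = 4*tariff - 5.
Solve 4*tariff - 5 = -1: tariff = (-1 + 5) / 4 = 1.

tariff = 1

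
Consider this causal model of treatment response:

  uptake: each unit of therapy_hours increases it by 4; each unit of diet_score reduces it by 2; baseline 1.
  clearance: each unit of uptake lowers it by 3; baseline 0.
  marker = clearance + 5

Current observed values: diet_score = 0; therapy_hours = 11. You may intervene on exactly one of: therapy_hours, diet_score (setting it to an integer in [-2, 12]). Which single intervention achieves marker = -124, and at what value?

Intervening on therapy_hours: marker = -12*therapy_hours + 2. Reaching -124 requires therapy_hours = 21/2, not an integer.
Intervening on diet_score: with other inputs at their observed values, marker = 6*diet_score - 130. Solving for -124 gives diet_score = 1, within [-2, 12].

set diet_score = 1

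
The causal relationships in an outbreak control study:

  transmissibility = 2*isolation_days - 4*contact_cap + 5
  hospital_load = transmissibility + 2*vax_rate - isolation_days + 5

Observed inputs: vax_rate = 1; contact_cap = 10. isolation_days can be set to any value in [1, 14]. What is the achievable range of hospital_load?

Substituting into the transmissibility equation gives transmissibility = 2*isolation_days - 35.
Substituting into the hospital_load equation gives hospital_load = isolation_days - 28.
Linear in isolation_days, so extremes are at the endpoints: isolation_days = 1 gives hospital_load = -27; isolation_days = 14 gives hospital_load = -14.

-27 to -14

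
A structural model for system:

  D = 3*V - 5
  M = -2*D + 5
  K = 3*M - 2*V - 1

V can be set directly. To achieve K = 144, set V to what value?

V = -5

Substituting into the M equation gives M = -6*V + 15.
Substituting into the K equation gives K = -20*V + 44.
Solve -20*V + 44 = 144: V = (144 - 44) / -20 = -5.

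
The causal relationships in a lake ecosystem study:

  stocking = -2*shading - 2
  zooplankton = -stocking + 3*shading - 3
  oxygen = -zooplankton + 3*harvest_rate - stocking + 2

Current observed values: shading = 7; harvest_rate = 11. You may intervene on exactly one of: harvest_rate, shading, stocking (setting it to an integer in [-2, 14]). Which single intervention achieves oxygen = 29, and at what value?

set shading = 3

Intervening on harvest_rate: oxygen = 3*harvest_rate - 16. Reaching 29 requires harvest_rate = 15, outside [-2, 14].
Intervening on shading: with other inputs at their observed values, oxygen = -3*shading + 38. Solving for 29 gives shading = 3, within [-2, 14].
Intervening on stocking: the paths from stocking to oxygen cancel (net effect zero), leaving oxygen = 17; 29 is unreachable this way.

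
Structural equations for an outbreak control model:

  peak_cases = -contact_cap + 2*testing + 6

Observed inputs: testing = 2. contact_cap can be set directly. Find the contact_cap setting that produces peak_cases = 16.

contact_cap = -6

Substituting into the peak_cases equation gives peak_cases = -contact_cap + 10.
Solve -contact_cap + 10 = 16: contact_cap = (16 - 10) / -1 = -6.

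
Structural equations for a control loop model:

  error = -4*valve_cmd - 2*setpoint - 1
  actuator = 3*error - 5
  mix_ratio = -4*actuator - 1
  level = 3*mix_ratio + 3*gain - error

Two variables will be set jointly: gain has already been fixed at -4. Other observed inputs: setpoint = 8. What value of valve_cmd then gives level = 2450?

With gain held at -4:
Substituting into the error equation gives error = -4*valve_cmd - 17.
Substituting into the actuator equation gives actuator = -12*valve_cmd - 56.
mix_ratio becomes 48*valve_cmd + 223.
This gives level = 148*valve_cmd + 674.
Solve 148*valve_cmd + 674 = 2450: valve_cmd = (2450 - 674) / 148 = 12.

valve_cmd = 12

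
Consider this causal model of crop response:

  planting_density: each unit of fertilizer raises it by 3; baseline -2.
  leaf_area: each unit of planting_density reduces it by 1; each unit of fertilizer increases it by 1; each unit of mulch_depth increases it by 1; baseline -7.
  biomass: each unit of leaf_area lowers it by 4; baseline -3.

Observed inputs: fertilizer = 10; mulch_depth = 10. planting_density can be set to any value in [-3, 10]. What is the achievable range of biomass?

Intervening on planting_density fixes its value directly, overriding its dependence on fertilizer.
Substituting into the leaf_area equation gives leaf_area = -planting_density + 13.
Substituting into the biomass equation gives biomass = 4*planting_density - 55.
Linear in planting_density, so extremes are at the endpoints: planting_density = -3 gives biomass = -67; planting_density = 10 gives biomass = -15.

-67 to -15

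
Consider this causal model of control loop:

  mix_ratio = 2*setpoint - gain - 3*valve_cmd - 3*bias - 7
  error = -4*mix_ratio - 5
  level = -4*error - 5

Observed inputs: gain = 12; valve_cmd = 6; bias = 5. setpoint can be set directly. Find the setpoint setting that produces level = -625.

setpoint = 6

Substituting into the mix_ratio equation gives mix_ratio = 2*setpoint - 52.
This gives error = -8*setpoint + 203.
This gives level = 32*setpoint - 817.
Solve 32*setpoint - 817 = -625: setpoint = (-625 + 817) / 32 = 6.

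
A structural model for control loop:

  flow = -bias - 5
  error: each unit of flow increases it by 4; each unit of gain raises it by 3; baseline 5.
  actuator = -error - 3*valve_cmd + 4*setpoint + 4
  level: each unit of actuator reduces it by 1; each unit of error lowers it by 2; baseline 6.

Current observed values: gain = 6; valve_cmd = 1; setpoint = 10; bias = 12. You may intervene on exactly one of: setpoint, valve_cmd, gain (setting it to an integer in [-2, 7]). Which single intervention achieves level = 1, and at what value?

set valve_cmd = -2

Intervening on setpoint: level = -4*setpoint + 50. Reaching 1 requires setpoint = 49/4, not an integer.
Intervening on valve_cmd: with other inputs at their observed values, level = 3*valve_cmd + 7. Solving for 1 gives valve_cmd = -2, within [-2, 7].
Intervening on gain: level = -3*gain + 28. Reaching 1 requires gain = 9, outside [-2, 7].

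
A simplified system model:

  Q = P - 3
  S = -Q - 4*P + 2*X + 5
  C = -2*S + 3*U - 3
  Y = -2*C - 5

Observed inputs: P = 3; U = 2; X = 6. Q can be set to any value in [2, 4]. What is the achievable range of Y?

Intervening on Q fixes its value directly, overriding its dependence on P.
Substituting into the S equation gives S = -Q + 5.
Substituting into the C equation gives C = 2*Q - 7.
Y becomes -4*Q + 9.
Linear in Q, so extremes are at the endpoints: Q = 2 gives Y = 1; Q = 4 gives Y = -7.

-7 to 1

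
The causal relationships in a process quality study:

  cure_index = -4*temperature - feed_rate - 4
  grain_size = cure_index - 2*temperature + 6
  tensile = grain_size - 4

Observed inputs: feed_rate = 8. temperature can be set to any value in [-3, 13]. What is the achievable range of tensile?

-88 to 8

Substituting into the cure_index equation gives cure_index = -4*temperature - 12.
Substituting into the grain_size equation gives grain_size = -6*temperature - 6.
tensile becomes -6*temperature - 10.
Linear in temperature, so extremes are at the endpoints: temperature = -3 gives tensile = 8; temperature = 13 gives tensile = -88.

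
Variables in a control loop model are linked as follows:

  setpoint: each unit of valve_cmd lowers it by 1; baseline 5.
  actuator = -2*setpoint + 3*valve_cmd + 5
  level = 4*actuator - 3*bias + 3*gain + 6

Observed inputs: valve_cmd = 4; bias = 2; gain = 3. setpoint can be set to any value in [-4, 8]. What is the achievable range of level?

Intervening on setpoint fixes its value directly, overriding its dependence on valve_cmd.
Substituting into the actuator equation gives actuator = -2*setpoint + 17.
level becomes -8*setpoint + 77.
Linear in setpoint, so extremes are at the endpoints: setpoint = -4 gives level = 109; setpoint = 8 gives level = 13.

13 to 109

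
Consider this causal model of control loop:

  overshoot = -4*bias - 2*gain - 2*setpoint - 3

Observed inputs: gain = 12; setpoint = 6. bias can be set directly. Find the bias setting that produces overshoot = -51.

Substituting into the overshoot equation gives overshoot = -4*bias - 39.
Solve -4*bias - 39 = -51: bias = (-51 + 39) / -4 = 3.

bias = 3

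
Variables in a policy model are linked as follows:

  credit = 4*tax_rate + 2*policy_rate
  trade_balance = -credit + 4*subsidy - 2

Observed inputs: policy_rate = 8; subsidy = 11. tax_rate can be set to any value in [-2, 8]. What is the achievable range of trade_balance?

Substituting into the credit equation gives credit = 4*tax_rate + 16.
This gives trade_balance = -4*tax_rate + 26.
Linear in tax_rate, so extremes are at the endpoints: tax_rate = -2 gives trade_balance = 34; tax_rate = 8 gives trade_balance = -6.

-6 to 34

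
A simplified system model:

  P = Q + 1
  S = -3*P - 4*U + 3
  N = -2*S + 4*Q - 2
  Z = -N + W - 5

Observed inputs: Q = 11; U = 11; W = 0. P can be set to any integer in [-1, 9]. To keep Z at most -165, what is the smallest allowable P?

Intervening on P fixes its value directly, overriding its dependence on Q.
Substituting into the S equation gives S = -3*P - 41.
Substituting into the N equation gives N = 6*P + 124.
Z becomes -6*P - 129.
Require -6*P - 129 ≤ -165, so P ≥ 6.
The smallest integer in [-1, 9] satisfying this is 6.

P = 6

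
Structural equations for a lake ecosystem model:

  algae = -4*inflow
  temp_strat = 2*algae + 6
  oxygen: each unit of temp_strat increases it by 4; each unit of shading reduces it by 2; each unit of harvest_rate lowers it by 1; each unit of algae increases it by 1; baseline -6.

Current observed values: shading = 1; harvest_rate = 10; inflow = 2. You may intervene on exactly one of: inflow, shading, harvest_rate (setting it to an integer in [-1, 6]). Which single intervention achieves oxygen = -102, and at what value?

set inflow = 3

Intervening on inflow: with other inputs at their observed values, oxygen = -36*inflow + 6. Solving for -102 gives inflow = 3, within [-1, 6].
Intervening on shading: oxygen = -2*shading - 64. Reaching -102 requires shading = 19, outside [-1, 6].
Intervening on harvest_rate: oxygen = -harvest_rate - 56. Reaching -102 requires harvest_rate = 46, outside [-1, 6].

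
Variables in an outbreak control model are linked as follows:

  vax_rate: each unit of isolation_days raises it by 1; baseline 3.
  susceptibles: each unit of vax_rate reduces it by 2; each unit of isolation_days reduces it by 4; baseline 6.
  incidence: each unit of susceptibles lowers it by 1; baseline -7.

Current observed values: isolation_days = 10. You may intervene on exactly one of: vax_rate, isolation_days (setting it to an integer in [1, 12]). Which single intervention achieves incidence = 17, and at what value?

Intervening on vax_rate: incidence = 2*vax_rate + 27. Reaching 17 requires vax_rate = -5, outside [1, 12].
Intervening on isolation_days: with other inputs at their observed values, incidence = 6*isolation_days - 7. Solving for 17 gives isolation_days = 4, within [1, 12].

set isolation_days = 4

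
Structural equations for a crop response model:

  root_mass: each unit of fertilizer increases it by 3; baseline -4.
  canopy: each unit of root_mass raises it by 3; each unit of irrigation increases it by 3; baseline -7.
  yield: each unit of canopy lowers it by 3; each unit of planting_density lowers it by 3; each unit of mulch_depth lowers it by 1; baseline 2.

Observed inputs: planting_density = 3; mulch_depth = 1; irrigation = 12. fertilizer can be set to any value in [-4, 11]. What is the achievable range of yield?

Substituting into the canopy equation gives canopy = 9*fertilizer + 17.
Substituting into the yield equation gives yield = -27*fertilizer - 59.
Linear in fertilizer, so extremes are at the endpoints: fertilizer = -4 gives yield = 49; fertilizer = 11 gives yield = -356.

-356 to 49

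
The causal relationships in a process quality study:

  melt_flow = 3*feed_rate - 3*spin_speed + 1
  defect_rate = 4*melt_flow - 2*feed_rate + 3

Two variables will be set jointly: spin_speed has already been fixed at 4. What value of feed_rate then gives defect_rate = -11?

With spin_speed held at 4:
Substituting into the melt_flow equation gives melt_flow = 3*feed_rate - 11.
Substituting into the defect_rate equation gives defect_rate = 10*feed_rate - 41.
Solve 10*feed_rate - 41 = -11: feed_rate = (-11 + 41) / 10 = 3.

feed_rate = 3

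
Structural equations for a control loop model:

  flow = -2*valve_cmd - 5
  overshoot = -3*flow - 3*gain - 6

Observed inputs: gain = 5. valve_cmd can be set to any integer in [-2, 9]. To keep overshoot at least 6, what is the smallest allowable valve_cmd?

Substituting into the overshoot equation gives overshoot = 6*valve_cmd - 6.
Require 6*valve_cmd - 6 ≥ 6, so valve_cmd ≥ 2.
The smallest integer in [-2, 9] satisfying this is 2.

valve_cmd = 2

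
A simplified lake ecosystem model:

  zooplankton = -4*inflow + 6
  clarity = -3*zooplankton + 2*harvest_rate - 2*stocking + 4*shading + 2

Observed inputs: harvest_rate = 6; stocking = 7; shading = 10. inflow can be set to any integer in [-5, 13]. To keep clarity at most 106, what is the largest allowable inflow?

inflow = 7

Substituting into the clarity equation gives clarity = 12*inflow + 22.
Require 12*inflow + 22 ≤ 106, so inflow ≤ 7.
The largest integer in [-5, 13] satisfying this is 7.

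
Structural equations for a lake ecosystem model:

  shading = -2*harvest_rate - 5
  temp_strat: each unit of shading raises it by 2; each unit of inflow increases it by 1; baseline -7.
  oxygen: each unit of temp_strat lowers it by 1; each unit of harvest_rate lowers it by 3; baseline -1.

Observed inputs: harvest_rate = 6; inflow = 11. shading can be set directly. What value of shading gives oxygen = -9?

shading = -7

Intervening on shading fixes its value directly, overriding its dependence on harvest_rate.
Substituting into the temp_strat equation gives temp_strat = 2*shading + 4.
oxygen becomes -2*shading - 23.
Solve -2*shading - 23 = -9: shading = (-9 + 23) / -2 = -7.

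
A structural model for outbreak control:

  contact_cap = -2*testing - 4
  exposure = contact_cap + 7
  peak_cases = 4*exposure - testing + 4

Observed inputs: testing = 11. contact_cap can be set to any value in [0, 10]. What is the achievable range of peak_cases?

Intervening on contact_cap fixes its value directly, overriding its dependence on testing.
Substituting into the peak_cases equation gives peak_cases = 4*contact_cap + 21.
Linear in contact_cap, so extremes are at the endpoints: contact_cap = 0 gives peak_cases = 21; contact_cap = 10 gives peak_cases = 61.

21 to 61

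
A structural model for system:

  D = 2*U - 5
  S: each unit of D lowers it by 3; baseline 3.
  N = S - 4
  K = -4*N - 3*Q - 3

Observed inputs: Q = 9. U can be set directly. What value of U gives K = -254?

Substituting into the S equation gives S = -6*U + 18.
Substituting into the N equation gives N = -6*U + 14.
Substituting into the K equation gives K = 24*U - 86.
Solve 24*U - 86 = -254: U = (-254 + 86) / 24 = -7.

U = -7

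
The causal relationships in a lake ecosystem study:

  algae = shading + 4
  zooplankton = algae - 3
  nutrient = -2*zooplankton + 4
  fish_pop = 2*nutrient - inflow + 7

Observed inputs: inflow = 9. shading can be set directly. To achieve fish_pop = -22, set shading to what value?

Substituting into the zooplankton equation gives zooplankton = shading + 1.
This gives nutrient = -2*shading + 2.
So fish_pop = -4*shading + 2.
Solve -4*shading + 2 = -22: shading = (-22 - 2) / -4 = 6.

shading = 6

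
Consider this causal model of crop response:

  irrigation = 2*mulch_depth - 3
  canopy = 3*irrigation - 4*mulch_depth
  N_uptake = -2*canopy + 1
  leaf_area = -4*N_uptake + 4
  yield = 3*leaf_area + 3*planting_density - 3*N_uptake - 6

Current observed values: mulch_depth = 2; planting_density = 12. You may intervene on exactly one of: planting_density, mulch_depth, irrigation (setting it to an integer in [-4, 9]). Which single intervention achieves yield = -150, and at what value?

set planting_density = 3

Intervening on planting_density: with other inputs at their observed values, yield = 3*planting_density - 159. Solving for -150 gives planting_density = 3, within [-4, 9].
Intervening on mulch_depth: yield = 60*mulch_depth - 243. Reaching -150 requires mulch_depth = 31/20, not an integer.
Intervening on irrigation: yield = 90*irrigation - 213. Reaching -150 requires irrigation = 7/10, not an integer.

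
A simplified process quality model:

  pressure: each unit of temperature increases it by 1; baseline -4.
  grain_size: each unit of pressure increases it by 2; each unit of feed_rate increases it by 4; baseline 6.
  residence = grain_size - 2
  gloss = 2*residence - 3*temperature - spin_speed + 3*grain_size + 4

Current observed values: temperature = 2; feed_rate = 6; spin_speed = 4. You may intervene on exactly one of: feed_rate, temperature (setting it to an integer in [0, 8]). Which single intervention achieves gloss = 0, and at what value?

set feed_rate = 0

Intervening on feed_rate: with other inputs at their observed values, gloss = 20*feed_rate. Solving for 0 gives feed_rate = 0, within [0, 8].
Intervening on temperature: gloss = 7*temperature + 106. Reaching 0 requires temperature = -106/7, not an integer.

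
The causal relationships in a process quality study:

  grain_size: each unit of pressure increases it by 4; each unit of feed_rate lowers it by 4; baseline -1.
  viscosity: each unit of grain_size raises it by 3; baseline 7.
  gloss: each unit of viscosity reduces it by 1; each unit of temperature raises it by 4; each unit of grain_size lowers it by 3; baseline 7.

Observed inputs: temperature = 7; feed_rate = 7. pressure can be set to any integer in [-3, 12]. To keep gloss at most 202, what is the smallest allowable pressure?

Substituting into the grain_size equation gives grain_size = 4*pressure - 29.
So viscosity = 12*pressure - 80.
So gloss = -24*pressure + 202.
Require -24*pressure + 202 ≤ 202, so pressure ≥ 0.
The smallest integer in [-3, 12] satisfying this is 0.

pressure = 0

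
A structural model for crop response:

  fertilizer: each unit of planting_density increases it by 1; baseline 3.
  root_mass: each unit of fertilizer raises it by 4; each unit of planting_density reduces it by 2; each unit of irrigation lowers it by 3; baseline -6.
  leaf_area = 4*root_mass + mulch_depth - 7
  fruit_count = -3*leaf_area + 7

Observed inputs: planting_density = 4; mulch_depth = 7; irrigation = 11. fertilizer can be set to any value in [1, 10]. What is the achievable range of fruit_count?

Intervening on fertilizer fixes its value directly, overriding its dependence on planting_density.
Substituting into the root_mass equation gives root_mass = 4*fertilizer - 47.
Substituting into the leaf_area equation gives leaf_area = 16*fertilizer - 188.
Substituting into the fruit_count equation gives fruit_count = -48*fertilizer + 571.
Linear in fertilizer, so extremes are at the endpoints: fertilizer = 1 gives fruit_count = 523; fertilizer = 10 gives fruit_count = 91.

91 to 523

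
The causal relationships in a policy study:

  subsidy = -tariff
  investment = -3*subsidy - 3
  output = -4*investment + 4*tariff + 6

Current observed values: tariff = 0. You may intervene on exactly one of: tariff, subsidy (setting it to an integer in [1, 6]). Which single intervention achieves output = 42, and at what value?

Intervening on tariff: output = -8*tariff + 18. Reaching 42 requires tariff = -3, outside [1, 6].
Intervening on subsidy: with other inputs at their observed values, output = 12*subsidy + 18. Solving for 42 gives subsidy = 2, within [1, 6].

set subsidy = 2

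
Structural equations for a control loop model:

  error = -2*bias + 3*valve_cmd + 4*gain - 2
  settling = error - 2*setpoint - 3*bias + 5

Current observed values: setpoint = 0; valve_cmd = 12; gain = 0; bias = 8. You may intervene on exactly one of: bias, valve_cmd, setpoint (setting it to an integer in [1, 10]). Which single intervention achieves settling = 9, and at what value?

set bias = 6

Intervening on bias: with other inputs at their observed values, settling = -5*bias + 39. Solving for 9 gives bias = 6, within [1, 10].
Intervening on valve_cmd: settling = 3*valve_cmd - 37. Reaching 9 requires valve_cmd = 46/3, not an integer.
Intervening on setpoint: settling = -2*setpoint - 1. Reaching 9 requires setpoint = -5, outside [1, 10].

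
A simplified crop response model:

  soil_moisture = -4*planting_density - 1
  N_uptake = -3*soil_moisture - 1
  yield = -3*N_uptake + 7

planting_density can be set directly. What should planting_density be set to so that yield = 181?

Substituting into the N_uptake equation gives N_uptake = 12*planting_density + 2.
This gives yield = -36*planting_density + 1.
Solve -36*planting_density + 1 = 181: planting_density = (181 - 1) / -36 = -5.

planting_density = -5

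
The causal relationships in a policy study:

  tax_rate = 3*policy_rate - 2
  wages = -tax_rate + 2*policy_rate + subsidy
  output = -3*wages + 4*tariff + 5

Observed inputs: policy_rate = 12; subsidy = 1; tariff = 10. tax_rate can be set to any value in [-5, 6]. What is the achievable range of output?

Intervening on tax_rate fixes its value directly, overriding its dependence on policy_rate.
Substituting into the wages equation gives wages = -tax_rate + 25.
So output = 3*tax_rate - 30.
Linear in tax_rate, so extremes are at the endpoints: tax_rate = -5 gives output = -45; tax_rate = 6 gives output = -12.

-45 to -12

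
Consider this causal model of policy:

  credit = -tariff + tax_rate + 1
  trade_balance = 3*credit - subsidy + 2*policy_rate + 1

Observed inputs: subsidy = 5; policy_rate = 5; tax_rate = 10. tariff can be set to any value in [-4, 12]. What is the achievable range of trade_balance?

Substituting into the credit equation gives credit = -tariff + 11.
So trade_balance = -3*tariff + 39.
Linear in tariff, so extremes are at the endpoints: tariff = -4 gives trade_balance = 51; tariff = 12 gives trade_balance = 3.

3 to 51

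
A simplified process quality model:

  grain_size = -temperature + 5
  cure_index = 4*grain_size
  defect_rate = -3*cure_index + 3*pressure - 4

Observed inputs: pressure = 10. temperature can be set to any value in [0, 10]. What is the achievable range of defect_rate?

-34 to 86

Substituting into the cure_index equation gives cure_index = -4*temperature + 20.
So defect_rate = 12*temperature - 34.
Linear in temperature, so extremes are at the endpoints: temperature = 0 gives defect_rate = -34; temperature = 10 gives defect_rate = 86.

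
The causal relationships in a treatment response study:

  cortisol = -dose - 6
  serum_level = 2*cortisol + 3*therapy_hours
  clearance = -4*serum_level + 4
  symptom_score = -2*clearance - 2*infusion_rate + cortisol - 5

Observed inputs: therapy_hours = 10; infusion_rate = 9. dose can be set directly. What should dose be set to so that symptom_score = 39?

dose = 4

Substituting into the serum_level equation gives serum_level = -2*dose + 18.
Substituting into the clearance equation gives clearance = 8*dose - 68.
Substituting into the symptom_score equation gives symptom_score = -17*dose + 107.
Solve -17*dose + 107 = 39: dose = (39 - 107) / -17 = 4.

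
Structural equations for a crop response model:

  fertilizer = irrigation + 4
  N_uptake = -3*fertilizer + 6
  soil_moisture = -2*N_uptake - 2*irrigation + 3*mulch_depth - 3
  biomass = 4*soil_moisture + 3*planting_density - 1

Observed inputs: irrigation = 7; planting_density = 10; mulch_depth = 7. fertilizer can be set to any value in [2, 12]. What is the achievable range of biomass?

Intervening on fertilizer fixes its value directly, overriding its dependence on irrigation.
Substituting into the soil_moisture equation gives soil_moisture = 6*fertilizer - 8.
Substituting into the biomass equation gives biomass = 24*fertilizer - 3.
Linear in fertilizer, so extremes are at the endpoints: fertilizer = 2 gives biomass = 45; fertilizer = 12 gives biomass = 285.

45 to 285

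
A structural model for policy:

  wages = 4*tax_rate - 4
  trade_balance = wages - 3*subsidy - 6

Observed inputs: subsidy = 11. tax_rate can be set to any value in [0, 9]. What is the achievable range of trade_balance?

-43 to -7

Substituting into the trade_balance equation gives trade_balance = 4*tax_rate - 43.
Linear in tax_rate, so extremes are at the endpoints: tax_rate = 0 gives trade_balance = -43; tax_rate = 9 gives trade_balance = -7.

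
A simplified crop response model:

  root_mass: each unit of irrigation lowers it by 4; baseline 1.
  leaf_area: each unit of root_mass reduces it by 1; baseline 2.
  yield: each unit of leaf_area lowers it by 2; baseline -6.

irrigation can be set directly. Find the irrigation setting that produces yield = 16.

Substituting into the leaf_area equation gives leaf_area = 4*irrigation + 1.
yield becomes -8*irrigation - 8.
Solve -8*irrigation - 8 = 16: irrigation = (16 + 8) / -8 = -3.

irrigation = -3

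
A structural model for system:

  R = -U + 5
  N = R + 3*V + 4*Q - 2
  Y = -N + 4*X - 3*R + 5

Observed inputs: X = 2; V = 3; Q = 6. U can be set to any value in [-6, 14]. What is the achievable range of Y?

Substituting into the N equation gives N = -U + 36.
This gives Y = 4*U - 38.
Linear in U, so extremes are at the endpoints: U = -6 gives Y = -62; U = 14 gives Y = 18.

-62 to 18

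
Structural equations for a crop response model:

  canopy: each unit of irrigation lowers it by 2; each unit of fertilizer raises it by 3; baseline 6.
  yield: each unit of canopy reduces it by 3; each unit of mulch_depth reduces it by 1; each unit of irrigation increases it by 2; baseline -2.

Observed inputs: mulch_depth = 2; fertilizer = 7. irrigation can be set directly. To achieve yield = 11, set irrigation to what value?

Substituting into the canopy equation gives canopy = -2*irrigation + 27.
So yield = 8*irrigation - 85.
Solve 8*irrigation - 85 = 11: irrigation = (11 + 85) / 8 = 12.

irrigation = 12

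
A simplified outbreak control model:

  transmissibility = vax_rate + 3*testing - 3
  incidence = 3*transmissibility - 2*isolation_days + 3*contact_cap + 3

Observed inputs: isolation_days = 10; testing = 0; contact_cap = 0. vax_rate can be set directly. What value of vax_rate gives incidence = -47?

Substituting into the transmissibility equation gives transmissibility = vax_rate - 3.
Substituting into the incidence equation gives incidence = 3*vax_rate - 26.
Solve 3*vax_rate - 26 = -47: vax_rate = (-47 + 26) / 3 = -7.

vax_rate = -7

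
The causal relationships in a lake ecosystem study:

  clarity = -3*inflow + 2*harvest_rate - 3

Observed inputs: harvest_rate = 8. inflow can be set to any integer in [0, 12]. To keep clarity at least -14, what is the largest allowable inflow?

Substituting into the clarity equation gives clarity = -3*inflow + 13.
Require -3*inflow + 13 ≥ -14, so inflow ≤ 9.
The largest integer in [0, 12] satisfying this is 9.

inflow = 9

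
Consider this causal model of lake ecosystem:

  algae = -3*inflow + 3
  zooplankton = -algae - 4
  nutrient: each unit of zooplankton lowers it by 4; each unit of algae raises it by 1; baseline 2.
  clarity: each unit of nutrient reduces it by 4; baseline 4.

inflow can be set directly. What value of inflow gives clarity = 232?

inflow = 6

Substituting into the zooplankton equation gives zooplankton = 3*inflow - 7.
So nutrient = -15*inflow + 33.
Substituting into the clarity equation gives clarity = 60*inflow - 128.
Solve 60*inflow - 128 = 232: inflow = (232 + 128) / 60 = 6.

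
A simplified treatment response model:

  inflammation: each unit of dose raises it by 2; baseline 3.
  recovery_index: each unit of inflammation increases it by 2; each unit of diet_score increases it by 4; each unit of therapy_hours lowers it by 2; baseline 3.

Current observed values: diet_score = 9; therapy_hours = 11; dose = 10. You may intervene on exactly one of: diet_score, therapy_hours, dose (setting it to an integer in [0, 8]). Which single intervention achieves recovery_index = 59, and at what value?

set diet_score = 8

Intervening on diet_score: with other inputs at their observed values, recovery_index = 4*diet_score + 27. Solving for 59 gives diet_score = 8, within [0, 8].
Intervening on therapy_hours: recovery_index = -2*therapy_hours + 85. Reaching 59 requires therapy_hours = 13, outside [0, 8].
Intervening on dose: recovery_index = 4*dose + 23. Reaching 59 requires dose = 9, outside [0, 8].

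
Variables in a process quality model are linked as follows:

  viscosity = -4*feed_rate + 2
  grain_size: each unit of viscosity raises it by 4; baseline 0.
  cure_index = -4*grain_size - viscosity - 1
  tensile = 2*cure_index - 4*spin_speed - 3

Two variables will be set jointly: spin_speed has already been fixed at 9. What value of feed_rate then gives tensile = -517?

feed_rate = -3

With spin_speed held at 9:
Substituting into the grain_size equation gives grain_size = -16*feed_rate + 8.
Substituting into the cure_index equation gives cure_index = 68*feed_rate - 35.
tensile becomes 136*feed_rate - 109.
Solve 136*feed_rate - 109 = -517: feed_rate = (-517 + 109) / 136 = -3.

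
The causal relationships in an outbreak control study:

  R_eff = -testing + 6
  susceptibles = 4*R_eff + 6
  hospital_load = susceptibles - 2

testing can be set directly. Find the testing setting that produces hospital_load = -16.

Substituting into the susceptibles equation gives susceptibles = -4*testing + 30.
This gives hospital_load = -4*testing + 28.
Solve -4*testing + 28 = -16: testing = (-16 - 28) / -4 = 11.

testing = 11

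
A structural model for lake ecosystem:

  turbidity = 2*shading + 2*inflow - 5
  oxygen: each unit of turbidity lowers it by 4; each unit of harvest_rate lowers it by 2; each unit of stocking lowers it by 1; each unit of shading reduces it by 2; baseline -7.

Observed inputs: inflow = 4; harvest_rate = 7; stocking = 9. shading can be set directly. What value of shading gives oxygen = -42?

shading = 0

Substituting into the turbidity equation gives turbidity = 2*shading + 3.
Substituting into the oxygen equation gives oxygen = -10*shading - 42.
Solve -10*shading - 42 = -42: shading = (-42 + 42) / -10 = 0.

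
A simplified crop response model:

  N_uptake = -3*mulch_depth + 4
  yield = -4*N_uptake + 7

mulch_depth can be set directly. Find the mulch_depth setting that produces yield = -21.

Substituting into the yield equation gives yield = 12*mulch_depth - 9.
Solve 12*mulch_depth - 9 = -21: mulch_depth = (-21 + 9) / 12 = -1.

mulch_depth = -1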